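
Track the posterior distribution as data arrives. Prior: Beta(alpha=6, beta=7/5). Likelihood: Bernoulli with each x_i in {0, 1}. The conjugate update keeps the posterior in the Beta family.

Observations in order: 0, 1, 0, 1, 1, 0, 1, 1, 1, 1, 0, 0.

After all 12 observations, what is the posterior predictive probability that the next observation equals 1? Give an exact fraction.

obs 1: x=0 → posterior Beta(6, 12/5)
obs 2: x=1 → posterior Beta(7, 12/5)
obs 3: x=0 → posterior Beta(7, 17/5)
obs 4: x=1 → posterior Beta(8, 17/5)
obs 5: x=1 → posterior Beta(9, 17/5)
obs 6: x=0 → posterior Beta(9, 22/5)
obs 7: x=1 → posterior Beta(10, 22/5)
obs 8: x=1 → posterior Beta(11, 22/5)
obs 9: x=1 → posterior Beta(12, 22/5)
obs 10: x=1 → posterior Beta(13, 22/5)
obs 11: x=0 → posterior Beta(13, 27/5)
obs 12: x=0 → posterior Beta(13, 32/5)

65/97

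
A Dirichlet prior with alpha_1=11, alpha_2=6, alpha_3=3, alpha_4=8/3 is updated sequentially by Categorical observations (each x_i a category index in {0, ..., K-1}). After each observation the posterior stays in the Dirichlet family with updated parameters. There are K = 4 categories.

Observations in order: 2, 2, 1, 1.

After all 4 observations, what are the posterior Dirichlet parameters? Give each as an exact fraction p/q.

alpha_1=11, alpha_2=8, alpha_3=5, alpha_4=8/3

obs 1: x=2 → posterior Dirichlet(11, 6, 4, 8/3)
obs 2: x=2 → posterior Dirichlet(11, 6, 5, 8/3)
obs 3: x=1 → posterior Dirichlet(11, 7, 5, 8/3)
obs 4: x=1 → posterior Dirichlet(11, 8, 5, 8/3)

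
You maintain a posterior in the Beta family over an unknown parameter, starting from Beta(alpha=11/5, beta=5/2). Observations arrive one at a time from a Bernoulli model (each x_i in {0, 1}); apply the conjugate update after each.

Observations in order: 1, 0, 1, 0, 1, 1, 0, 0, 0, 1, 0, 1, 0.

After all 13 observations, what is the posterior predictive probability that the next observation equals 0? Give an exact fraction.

95/177

obs 1: x=1 → posterior Beta(16/5, 5/2)
obs 2: x=0 → posterior Beta(16/5, 7/2)
obs 3: x=1 → posterior Beta(21/5, 7/2)
obs 4: x=0 → posterior Beta(21/5, 9/2)
obs 5: x=1 → posterior Beta(26/5, 9/2)
obs 6: x=1 → posterior Beta(31/5, 9/2)
obs 7: x=0 → posterior Beta(31/5, 11/2)
obs 8: x=0 → posterior Beta(31/5, 13/2)
obs 9: x=0 → posterior Beta(31/5, 15/2)
obs 10: x=1 → posterior Beta(36/5, 15/2)
obs 11: x=0 → posterior Beta(36/5, 17/2)
obs 12: x=1 → posterior Beta(41/5, 17/2)
obs 13: x=0 → posterior Beta(41/5, 19/2)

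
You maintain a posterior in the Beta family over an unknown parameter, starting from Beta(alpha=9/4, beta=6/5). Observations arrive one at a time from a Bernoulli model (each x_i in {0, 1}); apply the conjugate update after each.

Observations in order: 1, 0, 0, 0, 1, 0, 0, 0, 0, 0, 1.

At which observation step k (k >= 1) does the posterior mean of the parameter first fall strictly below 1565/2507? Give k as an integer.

obs 1: x=1 → posterior Beta(13/4, 6/5)
obs 2: x=0 → posterior Beta(13/4, 11/5)
obs 3: x=0 → posterior Beta(13/4, 16/5)
obs 4: x=0 → posterior Beta(13/4, 21/5)
obs 5: x=1 → posterior Beta(17/4, 21/5)
obs 6: x=0 → posterior Beta(17/4, 26/5)
obs 7: x=0 → posterior Beta(17/4, 31/5)
obs 8: x=0 → posterior Beta(17/4, 36/5)
obs 9: x=0 → posterior Beta(17/4, 41/5)
obs 10: x=0 → posterior Beta(17/4, 46/5)
obs 11: x=1 → posterior Beta(21/4, 46/5)

k = 2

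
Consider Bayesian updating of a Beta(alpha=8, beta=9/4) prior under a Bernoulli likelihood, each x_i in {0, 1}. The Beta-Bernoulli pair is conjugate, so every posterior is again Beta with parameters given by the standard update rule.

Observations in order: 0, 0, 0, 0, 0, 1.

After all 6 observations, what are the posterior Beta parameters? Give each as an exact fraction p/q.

alpha=9, beta=29/4

obs 1: x=0 → posterior Beta(8, 13/4)
obs 2: x=0 → posterior Beta(8, 17/4)
obs 3: x=0 → posterior Beta(8, 21/4)
obs 4: x=0 → posterior Beta(8, 25/4)
obs 5: x=0 → posterior Beta(8, 29/4)
obs 6: x=1 → posterior Beta(9, 29/4)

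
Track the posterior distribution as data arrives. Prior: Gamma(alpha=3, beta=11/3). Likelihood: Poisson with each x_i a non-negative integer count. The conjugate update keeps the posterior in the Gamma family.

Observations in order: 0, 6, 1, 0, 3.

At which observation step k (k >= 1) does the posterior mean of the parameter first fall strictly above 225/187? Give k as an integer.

obs 1: x=0 → posterior Gamma(3, 14/3)
obs 2: x=6 → posterior Gamma(9, 17/3)
obs 3: x=1 → posterior Gamma(10, 20/3)
obs 4: x=0 → posterior Gamma(10, 23/3)
obs 5: x=3 → posterior Gamma(13, 26/3)

k = 2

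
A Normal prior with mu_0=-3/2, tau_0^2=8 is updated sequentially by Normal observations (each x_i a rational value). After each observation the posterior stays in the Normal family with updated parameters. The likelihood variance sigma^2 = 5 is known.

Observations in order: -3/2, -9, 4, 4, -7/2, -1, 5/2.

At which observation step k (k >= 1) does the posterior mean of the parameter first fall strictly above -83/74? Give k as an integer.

k = 4

obs 1: x=-3/2 → posterior Normal(-3/2, 40/13)
obs 2: x=-9 → posterior Normal(-61/14, 40/21)
obs 3: x=4 → posterior Normal(-119/58, 40/29)
obs 4: x=4 → posterior Normal(-55/74, 40/37)
obs 5: x=-7/2 → posterior Normal(-37/30, 8/9)
obs 6: x=-1 → posterior Normal(-127/106, 40/53)
obs 7: x=5/2 → posterior Normal(-87/122, 40/61)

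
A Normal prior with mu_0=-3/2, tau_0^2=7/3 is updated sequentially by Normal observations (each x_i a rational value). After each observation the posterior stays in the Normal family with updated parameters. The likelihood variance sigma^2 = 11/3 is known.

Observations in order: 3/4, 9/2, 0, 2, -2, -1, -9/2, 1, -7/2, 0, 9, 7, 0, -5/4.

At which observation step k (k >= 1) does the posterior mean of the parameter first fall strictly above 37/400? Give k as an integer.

obs 1: x=3/4 → posterior Normal(-5/8, 77/54)
obs 2: x=9/2 → posterior Normal(81/100, 77/75)
obs 3: x=0 → posterior Normal(81/128, 77/96)
obs 4: x=2 → posterior Normal(137/156, 77/117)
obs 5: x=-2 → posterior Normal(81/184, 77/138)
obs 6: x=-1 → posterior Normal(1/4, 77/159)
obs 7: x=-9/2 → posterior Normal(-73/240, 77/180)
obs 8: x=1 → posterior Normal(-45/268, 77/201)
obs 9: x=-7/2 → posterior Normal(-143/296, 77/222)
obs 10: x=0 → posterior Normal(-143/324, 77/243)
obs 11: x=9 → posterior Normal(109/352, 7/24)
obs 12: x=7 → posterior Normal(61/76, 77/285)
obs 13: x=0 → posterior Normal(305/408, 77/306)
obs 14: x=-5/4 → posterior Normal(135/218, 77/327)

k = 2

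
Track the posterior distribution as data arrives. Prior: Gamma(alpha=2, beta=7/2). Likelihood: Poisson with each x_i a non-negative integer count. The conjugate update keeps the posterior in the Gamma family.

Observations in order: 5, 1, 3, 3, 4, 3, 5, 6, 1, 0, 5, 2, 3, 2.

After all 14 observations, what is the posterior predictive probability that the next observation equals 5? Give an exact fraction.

obs 1: x=5 → posterior Gamma(7, 9/2)
obs 2: x=1 → posterior Gamma(8, 11/2)
obs 3: x=3 → posterior Gamma(11, 13/2)
obs 4: x=3 → posterior Gamma(14, 15/2)
obs 5: x=4 → posterior Gamma(18, 17/2)
obs 6: x=3 → posterior Gamma(21, 19/2)
obs 7: x=5 → posterior Gamma(26, 21/2)
obs 8: x=6 → posterior Gamma(32, 23/2)
obs 9: x=1 → posterior Gamma(33, 25/2)
obs 10: x=0 → posterior Gamma(33, 27/2)
obs 11: x=5 → posterior Gamma(38, 29/2)
obs 12: x=2 → posterior Gamma(40, 31/2)
obs 13: x=3 → posterior Gamma(43, 33/2)
obs 14: x=2 → posterior Gamma(45, 35/2)

185582170101850635763823563596117039964075400348519906401634216308593750000000/2570906032674836362493098841827039250513722520868666904498196035555315023364249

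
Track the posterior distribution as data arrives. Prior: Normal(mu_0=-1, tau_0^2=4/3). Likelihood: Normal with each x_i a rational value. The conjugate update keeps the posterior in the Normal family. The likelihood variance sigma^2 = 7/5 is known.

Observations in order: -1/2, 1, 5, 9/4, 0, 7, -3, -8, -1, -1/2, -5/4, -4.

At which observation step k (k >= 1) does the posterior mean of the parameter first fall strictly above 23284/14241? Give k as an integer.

obs 1: x=-1/2 → posterior Normal(-31/41, 28/41)
obs 2: x=1 → posterior Normal(-11/61, 28/61)
obs 3: x=5 → posterior Normal(89/81, 28/81)
obs 4: x=9/4 → posterior Normal(134/101, 28/101)
obs 5: x=0 → posterior Normal(134/121, 28/121)
obs 6: x=7 → posterior Normal(274/141, 28/141)
obs 7: x=-3 → posterior Normal(214/161, 4/23)
obs 8: x=-8 → posterior Normal(54/181, 28/181)
obs 9: x=-1 → posterior Normal(34/201, 28/201)
obs 10: x=-1/2 → posterior Normal(24/221, 28/221)
obs 11: x=-5/4 → posterior Normal(-1/241, 28/241)
obs 12: x=-4 → posterior Normal(-9/29, 28/261)

k = 6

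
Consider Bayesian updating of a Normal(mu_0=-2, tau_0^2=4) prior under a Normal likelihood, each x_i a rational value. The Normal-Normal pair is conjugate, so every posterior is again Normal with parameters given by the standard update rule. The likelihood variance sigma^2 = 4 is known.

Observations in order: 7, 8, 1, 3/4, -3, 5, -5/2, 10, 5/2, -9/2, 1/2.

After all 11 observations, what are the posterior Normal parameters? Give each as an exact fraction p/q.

obs 1: x=7 → posterior Normal(5/2, 2)
obs 2: x=8 → posterior Normal(13/3, 4/3)
obs 3: x=1 → posterior Normal(7/2, 1)
obs 4: x=3/4 → posterior Normal(59/20, 4/5)
obs 5: x=-3 → posterior Normal(47/24, 2/3)
obs 6: x=5 → posterior Normal(67/28, 4/7)
obs 7: x=-5/2 → posterior Normal(57/32, 1/2)
obs 8: x=10 → posterior Normal(97/36, 4/9)
obs 9: x=5/2 → posterior Normal(107/40, 2/5)
obs 10: x=-9/2 → posterior Normal(89/44, 4/11)
obs 11: x=1/2 → posterior Normal(91/48, 1/3)

mu_0=91/48, tau_0^2=1/3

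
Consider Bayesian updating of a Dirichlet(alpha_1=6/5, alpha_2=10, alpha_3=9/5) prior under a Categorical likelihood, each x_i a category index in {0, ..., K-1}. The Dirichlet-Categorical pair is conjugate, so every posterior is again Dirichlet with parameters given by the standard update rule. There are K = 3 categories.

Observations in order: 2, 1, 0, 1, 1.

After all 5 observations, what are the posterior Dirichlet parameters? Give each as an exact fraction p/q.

obs 1: x=2 → posterior Dirichlet(6/5, 10, 14/5)
obs 2: x=1 → posterior Dirichlet(6/5, 11, 14/5)
obs 3: x=0 → posterior Dirichlet(11/5, 11, 14/5)
obs 4: x=1 → posterior Dirichlet(11/5, 12, 14/5)
obs 5: x=1 → posterior Dirichlet(11/5, 13, 14/5)

alpha_1=11/5, alpha_2=13, alpha_3=14/5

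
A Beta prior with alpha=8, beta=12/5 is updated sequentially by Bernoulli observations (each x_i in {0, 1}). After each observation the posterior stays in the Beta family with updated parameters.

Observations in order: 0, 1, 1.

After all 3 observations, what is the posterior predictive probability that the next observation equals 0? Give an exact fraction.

obs 1: x=0 → posterior Beta(8, 17/5)
obs 2: x=1 → posterior Beta(9, 17/5)
obs 3: x=1 → posterior Beta(10, 17/5)

17/67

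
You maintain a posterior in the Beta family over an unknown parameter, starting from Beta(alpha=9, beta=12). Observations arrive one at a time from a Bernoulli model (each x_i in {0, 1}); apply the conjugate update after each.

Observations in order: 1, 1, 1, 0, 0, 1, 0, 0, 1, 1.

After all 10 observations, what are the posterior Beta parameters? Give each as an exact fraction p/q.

alpha=15, beta=16

obs 1: x=1 → posterior Beta(10, 12)
obs 2: x=1 → posterior Beta(11, 12)
obs 3: x=1 → posterior Beta(12, 12)
obs 4: x=0 → posterior Beta(12, 13)
obs 5: x=0 → posterior Beta(12, 14)
obs 6: x=1 → posterior Beta(13, 14)
obs 7: x=0 → posterior Beta(13, 15)
obs 8: x=0 → posterior Beta(13, 16)
obs 9: x=1 → posterior Beta(14, 16)
obs 10: x=1 → posterior Beta(15, 16)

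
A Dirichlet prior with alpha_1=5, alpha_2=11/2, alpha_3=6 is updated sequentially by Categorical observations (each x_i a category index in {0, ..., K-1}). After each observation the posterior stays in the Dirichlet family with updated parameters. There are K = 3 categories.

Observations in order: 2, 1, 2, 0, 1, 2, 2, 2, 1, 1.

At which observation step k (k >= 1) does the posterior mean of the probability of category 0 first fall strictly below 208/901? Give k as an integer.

k = 10

obs 1: x=2 → posterior Dirichlet(5, 11/2, 7)
obs 2: x=1 → posterior Dirichlet(5, 13/2, 7)
obs 3: x=2 → posterior Dirichlet(5, 13/2, 8)
obs 4: x=0 → posterior Dirichlet(6, 13/2, 8)
obs 5: x=1 → posterior Dirichlet(6, 15/2, 8)
obs 6: x=2 → posterior Dirichlet(6, 15/2, 9)
obs 7: x=2 → posterior Dirichlet(6, 15/2, 10)
obs 8: x=2 → posterior Dirichlet(6, 15/2, 11)
obs 9: x=1 → posterior Dirichlet(6, 17/2, 11)
obs 10: x=1 → posterior Dirichlet(6, 19/2, 11)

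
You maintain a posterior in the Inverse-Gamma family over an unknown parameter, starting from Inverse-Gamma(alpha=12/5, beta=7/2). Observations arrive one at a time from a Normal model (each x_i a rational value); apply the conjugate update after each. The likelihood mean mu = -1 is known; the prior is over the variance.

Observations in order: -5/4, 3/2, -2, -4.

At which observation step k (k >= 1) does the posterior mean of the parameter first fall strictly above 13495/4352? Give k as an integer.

obs 1: x=-5/4 → posterior Inverse-Gamma(29/10, 113/32)
obs 2: x=3/2 → posterior Inverse-Gamma(17/5, 213/32)
obs 3: x=-2 → posterior Inverse-Gamma(39/10, 229/32)
obs 4: x=-4 → posterior Inverse-Gamma(22/5, 373/32)

k = 4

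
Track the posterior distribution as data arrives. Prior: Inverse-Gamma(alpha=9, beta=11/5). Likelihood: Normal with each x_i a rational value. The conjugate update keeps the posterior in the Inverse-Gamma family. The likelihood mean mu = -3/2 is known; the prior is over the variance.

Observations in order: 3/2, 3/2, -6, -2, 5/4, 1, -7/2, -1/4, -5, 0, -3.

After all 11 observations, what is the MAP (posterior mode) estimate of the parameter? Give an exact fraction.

3161/1240

obs 1: x=3/2 → posterior Inverse-Gamma(19/2, 67/10)
obs 2: x=3/2 → posterior Inverse-Gamma(10, 56/5)
obs 3: x=-6 → posterior Inverse-Gamma(21/2, 853/40)
obs 4: x=-2 → posterior Inverse-Gamma(11, 429/20)
obs 5: x=5/4 → posterior Inverse-Gamma(23/2, 4037/160)
obs 6: x=1 → posterior Inverse-Gamma(12, 4537/160)
obs 7: x=-7/2 → posterior Inverse-Gamma(25/2, 4857/160)
obs 8: x=-1/4 → posterior Inverse-Gamma(13, 2491/80)
obs 9: x=-5 → posterior Inverse-Gamma(27/2, 2981/80)
obs 10: x=0 → posterior Inverse-Gamma(14, 3071/80)
obs 11: x=-3 → posterior Inverse-Gamma(29/2, 3161/80)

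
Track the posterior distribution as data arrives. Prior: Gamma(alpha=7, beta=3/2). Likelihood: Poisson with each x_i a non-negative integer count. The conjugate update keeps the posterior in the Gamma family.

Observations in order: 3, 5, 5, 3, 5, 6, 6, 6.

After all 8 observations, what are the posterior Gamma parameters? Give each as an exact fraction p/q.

obs 1: x=3 → posterior Gamma(10, 5/2)
obs 2: x=5 → posterior Gamma(15, 7/2)
obs 3: x=5 → posterior Gamma(20, 9/2)
obs 4: x=3 → posterior Gamma(23, 11/2)
obs 5: x=5 → posterior Gamma(28, 13/2)
obs 6: x=6 → posterior Gamma(34, 15/2)
obs 7: x=6 → posterior Gamma(40, 17/2)
obs 8: x=6 → posterior Gamma(46, 19/2)

alpha=46, beta=19/2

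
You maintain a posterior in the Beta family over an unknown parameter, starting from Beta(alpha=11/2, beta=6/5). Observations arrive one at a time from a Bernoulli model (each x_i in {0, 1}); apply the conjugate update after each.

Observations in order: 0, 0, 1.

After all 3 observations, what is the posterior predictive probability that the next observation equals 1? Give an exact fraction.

obs 1: x=0 → posterior Beta(11/2, 11/5)
obs 2: x=0 → posterior Beta(11/2, 16/5)
obs 3: x=1 → posterior Beta(13/2, 16/5)

65/97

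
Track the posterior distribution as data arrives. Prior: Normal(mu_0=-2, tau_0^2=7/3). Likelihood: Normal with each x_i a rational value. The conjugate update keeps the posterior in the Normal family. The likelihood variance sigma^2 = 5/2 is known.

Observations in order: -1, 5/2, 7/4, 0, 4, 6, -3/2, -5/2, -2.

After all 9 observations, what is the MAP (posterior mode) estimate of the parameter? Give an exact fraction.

143/282

obs 1: x=-1 → posterior Normal(-44/29, 35/29)
obs 2: x=5/2 → posterior Normal(-9/43, 35/43)
obs 3: x=7/4 → posterior Normal(31/114, 35/57)
obs 4: x=0 → posterior Normal(31/142, 35/71)
obs 5: x=4 → posterior Normal(143/170, 7/17)
obs 6: x=6 → posterior Normal(311/198, 35/99)
obs 7: x=-3/2 → posterior Normal(269/226, 35/113)
obs 8: x=-5/2 → posterior Normal(199/254, 35/127)
obs 9: x=-2 → posterior Normal(143/282, 35/141)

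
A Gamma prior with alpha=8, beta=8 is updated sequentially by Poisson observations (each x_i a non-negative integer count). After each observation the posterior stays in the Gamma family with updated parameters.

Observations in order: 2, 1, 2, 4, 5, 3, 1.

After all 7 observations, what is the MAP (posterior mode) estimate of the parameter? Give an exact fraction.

5/3

obs 1: x=2 → posterior Gamma(10, 9)
obs 2: x=1 → posterior Gamma(11, 10)
obs 3: x=2 → posterior Gamma(13, 11)
obs 4: x=4 → posterior Gamma(17, 12)
obs 5: x=5 → posterior Gamma(22, 13)
obs 6: x=3 → posterior Gamma(25, 14)
obs 7: x=1 → posterior Gamma(26, 15)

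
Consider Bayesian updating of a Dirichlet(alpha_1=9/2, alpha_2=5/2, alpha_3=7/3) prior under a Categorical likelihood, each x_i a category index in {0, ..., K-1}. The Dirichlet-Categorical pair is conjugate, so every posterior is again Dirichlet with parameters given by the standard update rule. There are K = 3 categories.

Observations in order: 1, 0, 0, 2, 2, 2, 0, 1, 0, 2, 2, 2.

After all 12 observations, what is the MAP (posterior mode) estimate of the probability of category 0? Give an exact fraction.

9/22

obs 1: x=1 → posterior Dirichlet(9/2, 7/2, 7/3)
obs 2: x=0 → posterior Dirichlet(11/2, 7/2, 7/3)
obs 3: x=0 → posterior Dirichlet(13/2, 7/2, 7/3)
obs 4: x=2 → posterior Dirichlet(13/2, 7/2, 10/3)
obs 5: x=2 → posterior Dirichlet(13/2, 7/2, 13/3)
obs 6: x=2 → posterior Dirichlet(13/2, 7/2, 16/3)
obs 7: x=0 → posterior Dirichlet(15/2, 7/2, 16/3)
obs 8: x=1 → posterior Dirichlet(15/2, 9/2, 16/3)
obs 9: x=0 → posterior Dirichlet(17/2, 9/2, 16/3)
obs 10: x=2 → posterior Dirichlet(17/2, 9/2, 19/3)
obs 11: x=2 → posterior Dirichlet(17/2, 9/2, 22/3)
obs 12: x=2 → posterior Dirichlet(17/2, 9/2, 25/3)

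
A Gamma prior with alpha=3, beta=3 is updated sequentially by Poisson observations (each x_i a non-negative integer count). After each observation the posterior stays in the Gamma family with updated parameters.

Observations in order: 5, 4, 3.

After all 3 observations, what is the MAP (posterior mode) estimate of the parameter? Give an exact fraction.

obs 1: x=5 → posterior Gamma(8, 4)
obs 2: x=4 → posterior Gamma(12, 5)
obs 3: x=3 → posterior Gamma(15, 6)

7/3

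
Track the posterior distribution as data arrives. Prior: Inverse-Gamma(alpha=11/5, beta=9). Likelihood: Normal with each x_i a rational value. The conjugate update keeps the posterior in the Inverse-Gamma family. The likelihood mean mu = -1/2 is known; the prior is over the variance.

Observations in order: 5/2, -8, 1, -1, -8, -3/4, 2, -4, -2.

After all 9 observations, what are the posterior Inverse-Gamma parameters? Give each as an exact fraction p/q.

alpha=67/10, beta=2605/32

obs 1: x=5/2 → posterior Inverse-Gamma(27/10, 27/2)
obs 2: x=-8 → posterior Inverse-Gamma(16/5, 333/8)
obs 3: x=1 → posterior Inverse-Gamma(37/10, 171/4)
obs 4: x=-1 → posterior Inverse-Gamma(21/5, 343/8)
obs 5: x=-8 → posterior Inverse-Gamma(47/10, 71)
obs 6: x=-3/4 → posterior Inverse-Gamma(26/5, 2273/32)
obs 7: x=2 → posterior Inverse-Gamma(57/10, 2373/32)
obs 8: x=-4 → posterior Inverse-Gamma(31/5, 2569/32)
obs 9: x=-2 → posterior Inverse-Gamma(67/10, 2605/32)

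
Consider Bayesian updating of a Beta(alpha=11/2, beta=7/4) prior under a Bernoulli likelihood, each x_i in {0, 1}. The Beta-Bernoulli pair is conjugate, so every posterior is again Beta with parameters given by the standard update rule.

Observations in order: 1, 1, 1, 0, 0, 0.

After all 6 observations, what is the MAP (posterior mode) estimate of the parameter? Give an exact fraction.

2/3

obs 1: x=1 → posterior Beta(13/2, 7/4)
obs 2: x=1 → posterior Beta(15/2, 7/4)
obs 3: x=1 → posterior Beta(17/2, 7/4)
obs 4: x=0 → posterior Beta(17/2, 11/4)
obs 5: x=0 → posterior Beta(17/2, 15/4)
obs 6: x=0 → posterior Beta(17/2, 19/4)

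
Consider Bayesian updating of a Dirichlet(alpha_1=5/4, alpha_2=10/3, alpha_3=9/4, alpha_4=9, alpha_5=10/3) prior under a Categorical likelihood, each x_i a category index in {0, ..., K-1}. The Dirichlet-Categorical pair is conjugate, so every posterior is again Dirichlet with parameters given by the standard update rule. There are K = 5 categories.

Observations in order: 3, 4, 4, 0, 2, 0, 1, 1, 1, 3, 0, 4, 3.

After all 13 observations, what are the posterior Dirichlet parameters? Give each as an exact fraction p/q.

obs 1: x=3 → posterior Dirichlet(5/4, 10/3, 9/4, 10, 10/3)
obs 2: x=4 → posterior Dirichlet(5/4, 10/3, 9/4, 10, 13/3)
obs 3: x=4 → posterior Dirichlet(5/4, 10/3, 9/4, 10, 16/3)
obs 4: x=0 → posterior Dirichlet(9/4, 10/3, 9/4, 10, 16/3)
obs 5: x=2 → posterior Dirichlet(9/4, 10/3, 13/4, 10, 16/3)
obs 6: x=0 → posterior Dirichlet(13/4, 10/3, 13/4, 10, 16/3)
obs 7: x=1 → posterior Dirichlet(13/4, 13/3, 13/4, 10, 16/3)
obs 8: x=1 → posterior Dirichlet(13/4, 16/3, 13/4, 10, 16/3)
obs 9: x=1 → posterior Dirichlet(13/4, 19/3, 13/4, 10, 16/3)
obs 10: x=3 → posterior Dirichlet(13/4, 19/3, 13/4, 11, 16/3)
obs 11: x=0 → posterior Dirichlet(17/4, 19/3, 13/4, 11, 16/3)
obs 12: x=4 → posterior Dirichlet(17/4, 19/3, 13/4, 11, 19/3)
obs 13: x=3 → posterior Dirichlet(17/4, 19/3, 13/4, 12, 19/3)

alpha_1=17/4, alpha_2=19/3, alpha_3=13/4, alpha_4=12, alpha_5=19/3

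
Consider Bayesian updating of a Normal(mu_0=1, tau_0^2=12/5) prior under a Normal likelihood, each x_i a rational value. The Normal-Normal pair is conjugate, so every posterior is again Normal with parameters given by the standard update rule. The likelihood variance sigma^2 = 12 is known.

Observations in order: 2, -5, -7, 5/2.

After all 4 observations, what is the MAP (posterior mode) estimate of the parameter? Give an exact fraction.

-5/18

obs 1: x=2 → posterior Normal(7/6, 2)
obs 2: x=-5 → posterior Normal(2/7, 12/7)
obs 3: x=-7 → posterior Normal(-5/8, 3/2)
obs 4: x=5/2 → posterior Normal(-5/18, 4/3)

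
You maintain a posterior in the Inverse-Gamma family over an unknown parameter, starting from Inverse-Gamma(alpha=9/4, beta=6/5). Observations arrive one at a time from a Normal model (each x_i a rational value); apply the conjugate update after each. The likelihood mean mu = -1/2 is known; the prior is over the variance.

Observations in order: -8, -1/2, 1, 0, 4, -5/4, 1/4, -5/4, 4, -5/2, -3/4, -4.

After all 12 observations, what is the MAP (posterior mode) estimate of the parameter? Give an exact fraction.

obs 1: x=-8 → posterior Inverse-Gamma(11/4, 1173/40)
obs 2: x=-1/2 → posterior Inverse-Gamma(13/4, 1173/40)
obs 3: x=1 → posterior Inverse-Gamma(15/4, 609/20)
obs 4: x=0 → posterior Inverse-Gamma(17/4, 1223/40)
obs 5: x=4 → posterior Inverse-Gamma(19/4, 407/10)
obs 6: x=-5/4 → posterior Inverse-Gamma(21/4, 6557/160)
obs 7: x=1/4 → posterior Inverse-Gamma(23/4, 3301/80)
obs 8: x=-5/4 → posterior Inverse-Gamma(25/4, 6647/160)
obs 9: x=4 → posterior Inverse-Gamma(27/4, 8267/160)
obs 10: x=-5/2 → posterior Inverse-Gamma(29/4, 8587/160)
obs 11: x=-3/4 → posterior Inverse-Gamma(31/4, 537/10)
obs 12: x=-4 → posterior Inverse-Gamma(33/4, 2393/40)

2393/370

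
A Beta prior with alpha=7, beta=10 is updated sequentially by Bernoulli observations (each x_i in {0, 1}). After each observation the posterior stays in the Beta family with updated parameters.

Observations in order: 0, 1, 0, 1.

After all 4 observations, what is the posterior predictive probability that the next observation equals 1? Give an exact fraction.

3/7

obs 1: x=0 → posterior Beta(7, 11)
obs 2: x=1 → posterior Beta(8, 11)
obs 3: x=0 → posterior Beta(8, 12)
obs 4: x=1 → posterior Beta(9, 12)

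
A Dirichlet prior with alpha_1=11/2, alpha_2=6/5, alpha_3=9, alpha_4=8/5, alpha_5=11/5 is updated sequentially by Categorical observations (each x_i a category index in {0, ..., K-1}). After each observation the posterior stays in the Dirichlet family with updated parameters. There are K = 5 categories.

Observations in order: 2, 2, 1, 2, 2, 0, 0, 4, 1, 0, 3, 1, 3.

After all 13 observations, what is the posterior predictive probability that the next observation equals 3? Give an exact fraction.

36/325

obs 1: x=2 → posterior Dirichlet(11/2, 6/5, 10, 8/5, 11/5)
obs 2: x=2 → posterior Dirichlet(11/2, 6/5, 11, 8/5, 11/5)
obs 3: x=1 → posterior Dirichlet(11/2, 11/5, 11, 8/5, 11/5)
obs 4: x=2 → posterior Dirichlet(11/2, 11/5, 12, 8/5, 11/5)
obs 5: x=2 → posterior Dirichlet(11/2, 11/5, 13, 8/5, 11/5)
obs 6: x=0 → posterior Dirichlet(13/2, 11/5, 13, 8/5, 11/5)
obs 7: x=0 → posterior Dirichlet(15/2, 11/5, 13, 8/5, 11/5)
obs 8: x=4 → posterior Dirichlet(15/2, 11/5, 13, 8/5, 16/5)
obs 9: x=1 → posterior Dirichlet(15/2, 16/5, 13, 8/5, 16/5)
obs 10: x=0 → posterior Dirichlet(17/2, 16/5, 13, 8/5, 16/5)
obs 11: x=3 → posterior Dirichlet(17/2, 16/5, 13, 13/5, 16/5)
obs 12: x=1 → posterior Dirichlet(17/2, 21/5, 13, 13/5, 16/5)
obs 13: x=3 → posterior Dirichlet(17/2, 21/5, 13, 18/5, 16/5)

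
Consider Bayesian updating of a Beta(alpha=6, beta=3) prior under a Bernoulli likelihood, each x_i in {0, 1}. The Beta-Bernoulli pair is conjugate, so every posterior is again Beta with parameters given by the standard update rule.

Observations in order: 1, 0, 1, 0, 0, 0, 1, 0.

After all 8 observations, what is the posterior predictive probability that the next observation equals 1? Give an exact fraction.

9/17

obs 1: x=1 → posterior Beta(7, 3)
obs 2: x=0 → posterior Beta(7, 4)
obs 3: x=1 → posterior Beta(8, 4)
obs 4: x=0 → posterior Beta(8, 5)
obs 5: x=0 → posterior Beta(8, 6)
obs 6: x=0 → posterior Beta(8, 7)
obs 7: x=1 → posterior Beta(9, 7)
obs 8: x=0 → posterior Beta(9, 8)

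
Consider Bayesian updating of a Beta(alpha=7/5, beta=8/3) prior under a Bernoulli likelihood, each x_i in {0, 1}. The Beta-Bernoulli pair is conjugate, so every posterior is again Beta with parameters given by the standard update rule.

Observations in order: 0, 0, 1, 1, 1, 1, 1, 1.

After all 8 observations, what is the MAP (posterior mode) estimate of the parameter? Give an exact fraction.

obs 1: x=0 → posterior Beta(7/5, 11/3)
obs 2: x=0 → posterior Beta(7/5, 14/3)
obs 3: x=1 → posterior Beta(12/5, 14/3)
obs 4: x=1 → posterior Beta(17/5, 14/3)
obs 5: x=1 → posterior Beta(22/5, 14/3)
obs 6: x=1 → posterior Beta(27/5, 14/3)
obs 7: x=1 → posterior Beta(32/5, 14/3)
obs 8: x=1 → posterior Beta(37/5, 14/3)

96/151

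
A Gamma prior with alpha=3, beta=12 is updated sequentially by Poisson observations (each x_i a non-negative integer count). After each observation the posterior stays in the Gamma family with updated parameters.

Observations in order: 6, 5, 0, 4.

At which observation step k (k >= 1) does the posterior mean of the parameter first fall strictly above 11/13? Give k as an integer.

k = 2

obs 1: x=6 → posterior Gamma(9, 13)
obs 2: x=5 → posterior Gamma(14, 14)
obs 3: x=0 → posterior Gamma(14, 15)
obs 4: x=4 → posterior Gamma(18, 16)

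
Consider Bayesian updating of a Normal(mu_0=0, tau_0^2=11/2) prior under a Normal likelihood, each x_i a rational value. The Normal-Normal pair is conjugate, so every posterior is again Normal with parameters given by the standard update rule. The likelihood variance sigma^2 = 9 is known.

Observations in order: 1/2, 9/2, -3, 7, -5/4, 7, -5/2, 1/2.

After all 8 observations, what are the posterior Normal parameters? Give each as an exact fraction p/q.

obs 1: x=1/2 → posterior Normal(11/58, 99/29)
obs 2: x=9/2 → posterior Normal(11/8, 99/40)
obs 3: x=-3 → posterior Normal(22/51, 33/17)
obs 4: x=7 → posterior Normal(99/62, 99/62)
obs 5: x=-5/4 → posterior Normal(341/292, 99/73)
obs 6: x=7 → posterior Normal(649/336, 33/28)
obs 7: x=-5/2 → posterior Normal(539/380, 99/95)
obs 8: x=1/2 → posterior Normal(561/424, 99/106)

mu_0=561/424, tau_0^2=99/106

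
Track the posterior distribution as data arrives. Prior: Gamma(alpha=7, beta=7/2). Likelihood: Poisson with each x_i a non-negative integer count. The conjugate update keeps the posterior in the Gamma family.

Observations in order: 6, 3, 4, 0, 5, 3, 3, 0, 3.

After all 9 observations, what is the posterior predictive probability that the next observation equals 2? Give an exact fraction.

806375365786093922793043020647019147872924804687500/3381391913522726342930221472392241170198527451848561

obs 1: x=6 → posterior Gamma(13, 9/2)
obs 2: x=3 → posterior Gamma(16, 11/2)
obs 3: x=4 → posterior Gamma(20, 13/2)
obs 4: x=0 → posterior Gamma(20, 15/2)
obs 5: x=5 → posterior Gamma(25, 17/2)
obs 6: x=3 → posterior Gamma(28, 19/2)
obs 7: x=3 → posterior Gamma(31, 21/2)
obs 8: x=0 → posterior Gamma(31, 23/2)
obs 9: x=3 → posterior Gamma(34, 25/2)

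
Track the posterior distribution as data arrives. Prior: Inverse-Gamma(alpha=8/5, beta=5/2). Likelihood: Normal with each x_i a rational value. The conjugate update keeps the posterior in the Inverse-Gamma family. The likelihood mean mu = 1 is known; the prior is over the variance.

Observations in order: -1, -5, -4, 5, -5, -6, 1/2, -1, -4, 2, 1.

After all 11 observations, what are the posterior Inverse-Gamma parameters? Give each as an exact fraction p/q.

obs 1: x=-1 → posterior Inverse-Gamma(21/10, 9/2)
obs 2: x=-5 → posterior Inverse-Gamma(13/5, 45/2)
obs 3: x=-4 → posterior Inverse-Gamma(31/10, 35)
obs 4: x=5 → posterior Inverse-Gamma(18/5, 43)
obs 5: x=-5 → posterior Inverse-Gamma(41/10, 61)
obs 6: x=-6 → posterior Inverse-Gamma(23/5, 171/2)
obs 7: x=1/2 → posterior Inverse-Gamma(51/10, 685/8)
obs 8: x=-1 → posterior Inverse-Gamma(28/5, 701/8)
obs 9: x=-4 → posterior Inverse-Gamma(61/10, 801/8)
obs 10: x=2 → posterior Inverse-Gamma(33/5, 805/8)
obs 11: x=1 → posterior Inverse-Gamma(71/10, 805/8)

alpha=71/10, beta=805/8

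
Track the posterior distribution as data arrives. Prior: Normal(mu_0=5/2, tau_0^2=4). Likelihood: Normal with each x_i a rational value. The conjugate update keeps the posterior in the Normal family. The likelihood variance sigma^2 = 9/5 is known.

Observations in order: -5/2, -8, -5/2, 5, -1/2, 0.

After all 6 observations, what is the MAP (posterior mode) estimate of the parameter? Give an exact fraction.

-295/258

obs 1: x=-5/2 → posterior Normal(-55/58, 36/29)
obs 2: x=-8 → posterior Normal(-375/98, 36/49)
obs 3: x=-5/2 → posterior Normal(-475/138, 12/23)
obs 4: x=5 → posterior Normal(-275/178, 36/89)
obs 5: x=-1/2 → posterior Normal(-295/218, 36/109)
obs 6: x=0 → posterior Normal(-295/258, 12/43)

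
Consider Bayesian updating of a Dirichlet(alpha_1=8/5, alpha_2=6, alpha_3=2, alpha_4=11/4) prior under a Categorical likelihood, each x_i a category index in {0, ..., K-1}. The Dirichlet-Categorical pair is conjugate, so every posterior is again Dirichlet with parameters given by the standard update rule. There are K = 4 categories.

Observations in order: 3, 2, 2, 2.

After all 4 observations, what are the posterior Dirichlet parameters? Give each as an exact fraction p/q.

alpha_1=8/5, alpha_2=6, alpha_3=5, alpha_4=15/4

obs 1: x=3 → posterior Dirichlet(8/5, 6, 2, 15/4)
obs 2: x=2 → posterior Dirichlet(8/5, 6, 3, 15/4)
obs 3: x=2 → posterior Dirichlet(8/5, 6, 4, 15/4)
obs 4: x=2 → posterior Dirichlet(8/5, 6, 5, 15/4)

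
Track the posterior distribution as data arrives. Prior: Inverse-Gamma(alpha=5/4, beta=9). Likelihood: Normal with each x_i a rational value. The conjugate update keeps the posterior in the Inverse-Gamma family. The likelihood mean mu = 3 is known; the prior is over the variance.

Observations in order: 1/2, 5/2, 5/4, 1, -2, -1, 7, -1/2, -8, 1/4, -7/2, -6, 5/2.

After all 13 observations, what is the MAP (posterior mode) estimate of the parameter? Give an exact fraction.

2823/140

obs 1: x=1/2 → posterior Inverse-Gamma(7/4, 97/8)
obs 2: x=5/2 → posterior Inverse-Gamma(9/4, 49/4)
obs 3: x=5/4 → posterior Inverse-Gamma(11/4, 441/32)
obs 4: x=1 → posterior Inverse-Gamma(13/4, 505/32)
obs 5: x=-2 → posterior Inverse-Gamma(15/4, 905/32)
obs 6: x=-1 → posterior Inverse-Gamma(17/4, 1161/32)
obs 7: x=7 → posterior Inverse-Gamma(19/4, 1417/32)
obs 8: x=-1/2 → posterior Inverse-Gamma(21/4, 1613/32)
obs 9: x=-8 → posterior Inverse-Gamma(23/4, 3549/32)
obs 10: x=1/4 → posterior Inverse-Gamma(25/4, 1835/16)
obs 11: x=-7/2 → posterior Inverse-Gamma(27/4, 2173/16)
obs 12: x=-6 → posterior Inverse-Gamma(29/4, 2821/16)
obs 13: x=5/2 → posterior Inverse-Gamma(31/4, 2823/16)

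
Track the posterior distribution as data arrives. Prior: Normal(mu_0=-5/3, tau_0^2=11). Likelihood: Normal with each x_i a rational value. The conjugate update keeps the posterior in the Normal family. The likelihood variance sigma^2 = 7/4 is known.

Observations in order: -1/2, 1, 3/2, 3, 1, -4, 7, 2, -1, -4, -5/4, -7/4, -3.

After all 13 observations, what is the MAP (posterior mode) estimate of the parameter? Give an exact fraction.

obs 1: x=-1/2 → posterior Normal(-101/153, 77/51)
obs 2: x=1 → posterior Normal(31/285, 77/95)
obs 3: x=3/2 → posterior Normal(229/417, 77/139)
obs 4: x=3 → posterior Normal(625/549, 77/183)
obs 5: x=1 → posterior Normal(757/681, 77/227)
obs 6: x=-4 → posterior Normal(229/813, 77/271)
obs 7: x=7 → posterior Normal(1153/945, 11/45)
obs 8: x=2 → posterior Normal(1417/1077, 77/359)
obs 9: x=-1 → posterior Normal(1285/1209, 77/403)
obs 10: x=-4 → posterior Normal(757/1341, 77/447)
obs 11: x=-5/4 → posterior Normal(592/1473, 77/491)
obs 12: x=-7/4 → posterior Normal(361/1605, 77/535)
obs 13: x=-3 → posterior Normal(-35/1737, 77/579)

-35/1737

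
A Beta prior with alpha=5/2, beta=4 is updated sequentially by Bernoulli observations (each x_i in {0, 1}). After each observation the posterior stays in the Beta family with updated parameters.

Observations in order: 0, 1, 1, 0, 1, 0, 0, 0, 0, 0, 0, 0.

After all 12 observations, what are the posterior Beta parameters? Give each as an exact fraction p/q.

alpha=11/2, beta=13

obs 1: x=0 → posterior Beta(5/2, 5)
obs 2: x=1 → posterior Beta(7/2, 5)
obs 3: x=1 → posterior Beta(9/2, 5)
obs 4: x=0 → posterior Beta(9/2, 6)
obs 5: x=1 → posterior Beta(11/2, 6)
obs 6: x=0 → posterior Beta(11/2, 7)
obs 7: x=0 → posterior Beta(11/2, 8)
obs 8: x=0 → posterior Beta(11/2, 9)
obs 9: x=0 → posterior Beta(11/2, 10)
obs 10: x=0 → posterior Beta(11/2, 11)
obs 11: x=0 → posterior Beta(11/2, 12)
obs 12: x=0 → posterior Beta(11/2, 13)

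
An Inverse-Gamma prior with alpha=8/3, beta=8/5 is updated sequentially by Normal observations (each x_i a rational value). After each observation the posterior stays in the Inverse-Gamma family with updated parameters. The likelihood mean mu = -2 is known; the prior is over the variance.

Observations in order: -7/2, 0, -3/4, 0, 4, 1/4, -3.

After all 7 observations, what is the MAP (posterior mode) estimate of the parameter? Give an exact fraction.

6849/1720

obs 1: x=-7/2 → posterior Inverse-Gamma(19/6, 109/40)
obs 2: x=0 → posterior Inverse-Gamma(11/3, 189/40)
obs 3: x=-3/4 → posterior Inverse-Gamma(25/6, 881/160)
obs 4: x=0 → posterior Inverse-Gamma(14/3, 1201/160)
obs 5: x=4 → posterior Inverse-Gamma(31/6, 4081/160)
obs 6: x=1/4 → posterior Inverse-Gamma(17/3, 2243/80)
obs 7: x=-3 → posterior Inverse-Gamma(37/6, 2283/80)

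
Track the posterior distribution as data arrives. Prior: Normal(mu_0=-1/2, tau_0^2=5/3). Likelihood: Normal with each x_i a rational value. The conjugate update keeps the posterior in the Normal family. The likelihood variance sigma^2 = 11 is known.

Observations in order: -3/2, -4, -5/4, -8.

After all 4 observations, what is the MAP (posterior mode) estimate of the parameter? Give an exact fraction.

-361/212

obs 1: x=-3/2 → posterior Normal(-12/19, 55/38)
obs 2: x=-4 → posterior Normal(-44/43, 55/43)
obs 3: x=-5/4 → posterior Normal(-67/64, 55/48)
obs 4: x=-8 → posterior Normal(-361/212, 55/53)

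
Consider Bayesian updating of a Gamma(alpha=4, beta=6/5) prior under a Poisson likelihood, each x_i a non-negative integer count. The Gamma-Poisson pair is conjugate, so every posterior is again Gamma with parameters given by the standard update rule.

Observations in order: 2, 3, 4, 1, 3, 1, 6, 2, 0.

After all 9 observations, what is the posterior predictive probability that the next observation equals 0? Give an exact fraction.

obs 1: x=2 → posterior Gamma(6, 11/5)
obs 2: x=3 → posterior Gamma(9, 16/5)
obs 3: x=4 → posterior Gamma(13, 21/5)
obs 4: x=1 → posterior Gamma(14, 26/5)
obs 5: x=3 → posterior Gamma(17, 31/5)
obs 6: x=1 → posterior Gamma(18, 36/5)
obs 7: x=6 → posterior Gamma(24, 41/5)
obs 8: x=2 → posterior Gamma(26, 46/5)
obs 9: x=0 → posterior Gamma(26, 51/5)

249358730666939096153411411739203931263313801/2837191840326756799991596824571432237117997056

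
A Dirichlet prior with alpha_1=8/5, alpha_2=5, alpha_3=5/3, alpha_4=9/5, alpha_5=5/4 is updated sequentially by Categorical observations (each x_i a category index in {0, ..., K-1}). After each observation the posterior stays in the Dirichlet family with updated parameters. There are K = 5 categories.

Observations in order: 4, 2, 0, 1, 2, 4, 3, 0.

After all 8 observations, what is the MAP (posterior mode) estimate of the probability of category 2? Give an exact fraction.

obs 1: x=4 → posterior Dirichlet(8/5, 5, 5/3, 9/5, 9/4)
obs 2: x=2 → posterior Dirichlet(8/5, 5, 8/3, 9/5, 9/4)
obs 3: x=0 → posterior Dirichlet(13/5, 5, 8/3, 9/5, 9/4)
obs 4: x=1 → posterior Dirichlet(13/5, 6, 8/3, 9/5, 9/4)
obs 5: x=2 → posterior Dirichlet(13/5, 6, 11/3, 9/5, 9/4)
obs 6: x=4 → posterior Dirichlet(13/5, 6, 11/3, 9/5, 13/4)
obs 7: x=3 → posterior Dirichlet(13/5, 6, 11/3, 14/5, 13/4)
obs 8: x=0 → posterior Dirichlet(18/5, 6, 11/3, 14/5, 13/4)

160/859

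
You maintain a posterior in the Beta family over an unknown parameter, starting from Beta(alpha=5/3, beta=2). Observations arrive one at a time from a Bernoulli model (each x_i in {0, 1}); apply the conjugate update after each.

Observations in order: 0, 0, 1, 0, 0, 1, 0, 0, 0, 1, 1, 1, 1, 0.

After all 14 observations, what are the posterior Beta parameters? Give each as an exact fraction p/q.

alpha=23/3, beta=10

obs 1: x=0 → posterior Beta(5/3, 3)
obs 2: x=0 → posterior Beta(5/3, 4)
obs 3: x=1 → posterior Beta(8/3, 4)
obs 4: x=0 → posterior Beta(8/3, 5)
obs 5: x=0 → posterior Beta(8/3, 6)
obs 6: x=1 → posterior Beta(11/3, 6)
obs 7: x=0 → posterior Beta(11/3, 7)
obs 8: x=0 → posterior Beta(11/3, 8)
obs 9: x=0 → posterior Beta(11/3, 9)
obs 10: x=1 → posterior Beta(14/3, 9)
obs 11: x=1 → posterior Beta(17/3, 9)
obs 12: x=1 → posterior Beta(20/3, 9)
obs 13: x=1 → posterior Beta(23/3, 9)
obs 14: x=0 → posterior Beta(23/3, 10)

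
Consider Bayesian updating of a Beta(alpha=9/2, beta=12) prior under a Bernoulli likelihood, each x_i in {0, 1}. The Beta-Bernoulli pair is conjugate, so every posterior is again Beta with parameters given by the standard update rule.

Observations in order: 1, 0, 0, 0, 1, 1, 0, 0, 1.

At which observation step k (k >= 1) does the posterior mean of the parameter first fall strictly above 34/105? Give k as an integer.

obs 1: x=1 → posterior Beta(11/2, 12)
obs 2: x=0 → posterior Beta(11/2, 13)
obs 3: x=0 → posterior Beta(11/2, 14)
obs 4: x=0 → posterior Beta(11/2, 15)
obs 5: x=1 → posterior Beta(13/2, 15)
obs 6: x=1 → posterior Beta(15/2, 15)
obs 7: x=0 → posterior Beta(15/2, 16)
obs 8: x=0 → posterior Beta(15/2, 17)
obs 9: x=1 → posterior Beta(17/2, 17)

k = 6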